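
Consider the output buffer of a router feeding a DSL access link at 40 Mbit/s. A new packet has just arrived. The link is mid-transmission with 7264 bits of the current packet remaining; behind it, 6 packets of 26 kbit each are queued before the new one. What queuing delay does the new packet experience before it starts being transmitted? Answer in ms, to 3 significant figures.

4.08 ms

Each queued packet: L/R = 26000/40000000 = 0.65 ms.
6 queued → 3.9 ms.
Plus remaining 7264 bits of current packet: 0.1816 ms.
Queuing delay = 4.08 ms.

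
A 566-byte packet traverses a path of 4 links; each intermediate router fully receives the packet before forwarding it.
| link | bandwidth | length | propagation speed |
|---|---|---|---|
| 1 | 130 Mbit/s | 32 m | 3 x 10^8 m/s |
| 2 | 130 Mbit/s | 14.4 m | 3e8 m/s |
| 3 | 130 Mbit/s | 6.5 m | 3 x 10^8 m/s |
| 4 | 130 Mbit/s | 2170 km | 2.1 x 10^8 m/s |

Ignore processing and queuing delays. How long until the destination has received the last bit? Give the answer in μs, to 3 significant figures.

L = 566 × 8 = 4528 bits.
Transmission delay per hop = L/R = 4528/130000000 = 34.8308 μs; 4 hops → 139.323 μs.
Propagation delays (d/s per hop): 0.106667, 0.048, 0.0216667, 10333.3 μs; sum = 10333.5 μs.
End-to-end = 10500 μs.

10500 μs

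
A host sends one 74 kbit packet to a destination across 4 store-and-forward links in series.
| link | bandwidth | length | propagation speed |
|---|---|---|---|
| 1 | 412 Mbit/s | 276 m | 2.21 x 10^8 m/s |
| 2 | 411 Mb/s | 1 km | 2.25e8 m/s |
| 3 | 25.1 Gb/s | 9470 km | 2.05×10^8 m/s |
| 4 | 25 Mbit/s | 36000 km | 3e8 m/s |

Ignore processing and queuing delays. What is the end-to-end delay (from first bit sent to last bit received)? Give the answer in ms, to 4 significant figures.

169.5 ms

L = 74000 bits.
Transmission delays (L/R per hop): 0.179612, 0.180049, 0.00294821, 2.96 ms; sum = 3.32261 ms.
Propagation delays (d/s per hop): 0.00124887, 0.00444444, 46.1951, 120 ms; sum = 166.201 ms.
End-to-end = 169.5 ms.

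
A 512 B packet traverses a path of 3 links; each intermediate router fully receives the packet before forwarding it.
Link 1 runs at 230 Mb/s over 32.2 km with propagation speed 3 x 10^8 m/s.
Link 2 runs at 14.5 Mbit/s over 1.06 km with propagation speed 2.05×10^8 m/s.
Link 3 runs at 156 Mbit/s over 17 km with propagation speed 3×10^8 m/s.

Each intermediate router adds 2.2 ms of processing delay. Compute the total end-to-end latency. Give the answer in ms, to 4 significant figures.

4.896 ms

L = 512 × 8 = 4096 bits.
Transmission delays (L/R per hop): 0.0178087, 0.282483, 0.0262564 ms; sum = 0.326548 ms.
Propagation delays (d/s per hop): 0.107333, 0.00517073, 0.0566667 ms; sum = 0.169171 ms.
Processing at 2 router(s): 2 × 2.2 ms = 4.4 ms.
End-to-end = 4.896 ms.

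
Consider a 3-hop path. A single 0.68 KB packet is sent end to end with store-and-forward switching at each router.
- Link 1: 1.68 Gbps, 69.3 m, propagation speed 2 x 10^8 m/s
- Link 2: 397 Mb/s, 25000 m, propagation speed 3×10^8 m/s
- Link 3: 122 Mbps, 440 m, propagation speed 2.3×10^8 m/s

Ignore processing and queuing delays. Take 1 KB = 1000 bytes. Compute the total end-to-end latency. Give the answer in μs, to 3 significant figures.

L = 5440 bits.
Transmission delays (L/R per hop): 3.2381, 13.7028, 44.5902 μs; sum = 61.531 μs.
Propagation delays (d/s per hop): 0.3465, 83.3333, 1.91304 μs; sum = 85.5929 μs.
End-to-end = 147 μs.

147 μs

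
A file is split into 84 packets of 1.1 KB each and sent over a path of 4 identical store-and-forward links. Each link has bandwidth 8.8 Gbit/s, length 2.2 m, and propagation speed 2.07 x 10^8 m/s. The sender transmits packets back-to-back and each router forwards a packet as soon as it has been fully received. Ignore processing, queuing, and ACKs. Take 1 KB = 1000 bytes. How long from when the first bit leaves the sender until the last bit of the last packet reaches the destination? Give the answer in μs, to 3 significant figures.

87.0 μs

Per-hop transmission t_tx = L/R = 8800/8800000000 = 1 μs.
Per-hop propagation t_prop = 2.2/2.07e+08 = 0.010628 μs.
Pipeline fill: first packet needs 4·t_tx to clear all hops; remaining 83 packets each add one t_tx.
Total = (4+84-1)·t_tx + 4·t_prop = 87·1 + 4·0.010628 = 87.0 μs.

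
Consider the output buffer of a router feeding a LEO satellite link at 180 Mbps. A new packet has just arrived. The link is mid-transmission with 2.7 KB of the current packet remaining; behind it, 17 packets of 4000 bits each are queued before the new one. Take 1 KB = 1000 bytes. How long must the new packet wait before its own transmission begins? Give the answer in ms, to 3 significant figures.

Each queued packet: L/R = 4000/180000000 = 0.0222222 ms.
17 queued → 0.377778 ms.
Plus remaining 21600 bits of current packet: 0.12 ms.
Queuing delay = 0.498 ms.

0.498 ms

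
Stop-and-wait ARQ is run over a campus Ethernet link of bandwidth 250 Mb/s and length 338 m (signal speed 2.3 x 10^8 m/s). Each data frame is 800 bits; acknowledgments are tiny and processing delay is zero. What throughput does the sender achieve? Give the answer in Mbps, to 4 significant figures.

t_tx = L/R = 800/250000000 = 3.2e-06 s.
t_prop = 338/2.3e+08 = 1.46957e-06 s; RTT = 2.93913e-06 s.
Cycle = t_tx + RTT = 6.13913e-06 s.
Throughput = L / cycle = 800 / 6.13913e-06 = 130.3 Mbps.

130.3 Mbps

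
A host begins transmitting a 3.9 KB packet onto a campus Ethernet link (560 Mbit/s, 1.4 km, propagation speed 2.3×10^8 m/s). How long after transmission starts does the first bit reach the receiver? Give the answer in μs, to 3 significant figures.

6.09 μs

First bit experiences only propagation delay: d/s = 1400/2.3e+08 = 6.09 μs.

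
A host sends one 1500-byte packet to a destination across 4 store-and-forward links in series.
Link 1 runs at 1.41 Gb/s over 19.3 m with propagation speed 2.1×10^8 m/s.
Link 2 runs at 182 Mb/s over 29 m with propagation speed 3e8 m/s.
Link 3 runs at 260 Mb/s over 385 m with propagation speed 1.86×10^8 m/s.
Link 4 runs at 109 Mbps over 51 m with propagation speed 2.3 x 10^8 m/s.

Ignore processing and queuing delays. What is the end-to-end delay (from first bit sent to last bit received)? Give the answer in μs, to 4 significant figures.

L = 1500 × 8 = 12000 bits.
Transmission delays (L/R per hop): 8.51064, 65.9341, 46.1538, 110.092 μs; sum = 230.69 μs.
Propagation delays (d/s per hop): 0.0919048, 0.0966667, 2.06989, 0.221739 μs; sum = 2.4802 μs.
End-to-end = 233.2 μs.

233.2 μs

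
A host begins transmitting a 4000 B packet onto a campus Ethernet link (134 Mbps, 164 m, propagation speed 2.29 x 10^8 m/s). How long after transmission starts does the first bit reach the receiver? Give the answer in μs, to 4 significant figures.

First bit experiences only propagation delay: d/s = 164/229000000 = 0.7162 μs.

0.7162 μs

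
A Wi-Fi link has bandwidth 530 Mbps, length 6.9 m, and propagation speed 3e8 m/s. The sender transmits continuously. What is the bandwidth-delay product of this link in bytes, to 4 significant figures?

Propagation delay = 6.9 / 300000000 = 2.3e-08 s.
BDP = R × t_prop = 530000000 × 2.3e-08 = 12.19 bits.
In bytes: 12.19/8 = 1.524 bytes.

1.524 bytes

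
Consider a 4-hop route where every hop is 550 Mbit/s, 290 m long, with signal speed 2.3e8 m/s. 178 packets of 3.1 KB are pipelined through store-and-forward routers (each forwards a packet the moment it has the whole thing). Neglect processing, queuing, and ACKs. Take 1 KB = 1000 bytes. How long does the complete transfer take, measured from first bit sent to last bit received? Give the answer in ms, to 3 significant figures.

Per-hop transmission t_tx = L/R = 24800/550000000 = 0.0450909 ms.
Per-hop propagation t_prop = 290/2.3e+08 = 0.00126087 ms.
Pipeline fill: first packet needs 4·t_tx to clear all hops; remaining 177 packets each add one t_tx.
Total = (4+178-1)·t_tx + 4·t_prop = 181·0.0450909 + 4·0.00126087 = 8.17 ms.

8.17 ms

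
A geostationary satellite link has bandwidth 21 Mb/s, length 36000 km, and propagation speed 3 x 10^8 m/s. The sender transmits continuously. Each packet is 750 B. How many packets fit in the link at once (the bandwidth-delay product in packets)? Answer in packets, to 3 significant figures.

420 packets

Propagation delay = 36000000 / 300000000 = 0.12 s.
BDP = R × t_prop = 21000000 × 0.12 = 2520000 bits.
In packets of 6000 bits: 420 packets.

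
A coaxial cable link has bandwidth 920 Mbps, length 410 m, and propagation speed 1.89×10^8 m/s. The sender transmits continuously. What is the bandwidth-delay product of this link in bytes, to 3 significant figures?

249 bytes

Propagation delay = 410 / 189000000 = 2.16931e-06 s.
BDP = R × t_prop = 920000000 × 2.16931e-06 = 1995.77 bits.
In bytes: 1995.77/8 = 249 bytes.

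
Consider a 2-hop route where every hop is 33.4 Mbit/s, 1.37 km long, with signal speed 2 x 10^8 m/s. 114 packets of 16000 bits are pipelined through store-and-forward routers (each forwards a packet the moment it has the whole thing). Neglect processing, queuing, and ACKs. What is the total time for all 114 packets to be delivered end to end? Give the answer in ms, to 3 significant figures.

Per-hop transmission t_tx = L/R = 16000/33400000 = 0.479042 ms.
Per-hop propagation t_prop = 1370/200000000 = 0.00685 ms.
Pipeline fill: first packet needs 2·t_tx to clear all hops; remaining 113 packets each add one t_tx.
Total = (2+114-1)·t_tx + 2·t_prop = 115·0.479042 + 2·0.00685 = 55.1 ms.

55.1 ms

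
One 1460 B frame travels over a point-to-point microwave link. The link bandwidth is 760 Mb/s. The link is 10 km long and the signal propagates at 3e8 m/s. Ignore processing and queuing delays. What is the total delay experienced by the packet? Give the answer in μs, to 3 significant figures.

L = 1460 × 8 = 11680 bits.
Transmission delay = L/R = 11680 / 760000000 = 15.3684 μs.
Propagation delay = d/s = 10000 m / 300000000 m/s = 33.3333 μs.
Total = 48.7 μs.

48.7 μs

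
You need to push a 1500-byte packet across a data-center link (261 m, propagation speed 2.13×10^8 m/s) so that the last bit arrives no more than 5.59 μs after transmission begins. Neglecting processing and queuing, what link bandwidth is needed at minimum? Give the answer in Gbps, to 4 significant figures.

2.749 Gbps

L = 12000 bits.
Propagation delay = 261 / 213000000 = 1.22535 μs.
Transmission budget = 5.59 − 1.22535 = 4.36465 μs.
R ≥ L / t_tx = 12000 bits / 4.36465e-06 s = 2.749 Gbps.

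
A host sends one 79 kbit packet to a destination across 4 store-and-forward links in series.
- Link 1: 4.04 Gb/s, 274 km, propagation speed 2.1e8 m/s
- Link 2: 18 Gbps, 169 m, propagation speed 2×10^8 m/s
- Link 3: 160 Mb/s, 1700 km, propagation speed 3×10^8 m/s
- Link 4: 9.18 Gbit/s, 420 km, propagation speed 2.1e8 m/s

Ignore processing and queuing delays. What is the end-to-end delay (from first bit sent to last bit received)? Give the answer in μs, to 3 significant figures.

L = 79000 bits.
Transmission delays (L/R per hop): 19.5545, 4.38889, 493.75, 8.60566 μs; sum = 526.299 μs.
Propagation delays (d/s per hop): 1304.76, 0.845, 5666.67, 2000 μs; sum = 8972.27 μs.
End-to-end = 9500 μs.

9500 μs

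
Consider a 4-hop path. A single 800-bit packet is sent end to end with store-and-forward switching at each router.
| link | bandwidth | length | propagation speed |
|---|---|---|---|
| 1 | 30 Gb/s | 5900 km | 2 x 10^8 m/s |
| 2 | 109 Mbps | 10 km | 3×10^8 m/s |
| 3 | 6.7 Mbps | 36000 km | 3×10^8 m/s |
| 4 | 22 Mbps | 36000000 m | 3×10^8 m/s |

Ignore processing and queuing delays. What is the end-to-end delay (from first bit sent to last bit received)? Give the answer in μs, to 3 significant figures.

270000 μs

Transmission delays (L/R per hop): 0.0266667, 7.33945, 119.403, 36.3636 μs; sum = 163.133 μs.
Propagation delays (d/s per hop): 29500, 33.3333, 120000, 120000 μs; sum = 269533 μs.
End-to-end = 270000 μs.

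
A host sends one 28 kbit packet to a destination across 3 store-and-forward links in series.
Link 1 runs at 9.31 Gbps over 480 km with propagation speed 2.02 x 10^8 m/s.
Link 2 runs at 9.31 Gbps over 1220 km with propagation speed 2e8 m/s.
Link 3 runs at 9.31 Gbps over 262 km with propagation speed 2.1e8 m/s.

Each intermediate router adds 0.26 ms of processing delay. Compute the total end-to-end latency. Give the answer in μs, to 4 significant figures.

L = 28000 bits.
Transmission delay per hop = L/R = 28000/9310000000 = 3.00752 μs; 3 hops → 9.02256 μs.
Propagation delays (d/s per hop): 2376.24, 6100, 1247.62 μs; sum = 9723.86 μs.
Processing at 2 router(s): 2 × 0.26 ms = 520 μs.
End-to-end = 10250 μs.

10250 μs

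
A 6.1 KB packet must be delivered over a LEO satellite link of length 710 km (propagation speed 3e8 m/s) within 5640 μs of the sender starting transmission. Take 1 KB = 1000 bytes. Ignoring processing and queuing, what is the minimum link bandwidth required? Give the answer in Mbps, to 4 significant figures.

L = 48800 bits.
Propagation delay = 710000 / 300000000 = 2366.67 μs.
Transmission budget = 5640 − 2366.67 = 3273.33 μs.
R ≥ L / t_tx = 48800 bits / 0.00327333 s = 14.91 Mbps.

14.91 Mbps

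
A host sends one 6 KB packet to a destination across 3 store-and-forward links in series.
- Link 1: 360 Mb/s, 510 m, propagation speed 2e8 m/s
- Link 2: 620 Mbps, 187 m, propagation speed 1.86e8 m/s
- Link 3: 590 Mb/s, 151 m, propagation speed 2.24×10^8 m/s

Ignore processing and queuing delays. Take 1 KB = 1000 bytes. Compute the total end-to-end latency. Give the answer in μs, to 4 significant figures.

L = 48000 bits.
Transmission delays (L/R per hop): 133.333, 77.4194, 81.3559 μs; sum = 292.109 μs.
Propagation delays (d/s per hop): 2.55, 1.00538, 0.674107 μs; sum = 4.22948 μs.
End-to-end = 296.3 μs.

296.3 μs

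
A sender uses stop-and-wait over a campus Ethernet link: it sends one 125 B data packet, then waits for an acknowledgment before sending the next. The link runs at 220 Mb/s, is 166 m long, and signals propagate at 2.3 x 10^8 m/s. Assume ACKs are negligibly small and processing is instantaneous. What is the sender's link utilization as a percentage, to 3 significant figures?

t_tx = L/R = 1000/220000000 = 4.54545e-06 s.
t_prop = 166/2.3e+08 = 7.21739e-07 s; RTT = 1.44348e-06 s.
Cycle = t_tx + RTT = 5.98893e-06 s.
Utilization = t_tx / cycle = 4.54545e-06/5.98893e-06 = 75.9 %.

75.9 %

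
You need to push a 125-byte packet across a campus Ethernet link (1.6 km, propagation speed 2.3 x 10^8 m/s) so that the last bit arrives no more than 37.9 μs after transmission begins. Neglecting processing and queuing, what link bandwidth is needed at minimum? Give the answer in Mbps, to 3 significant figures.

32.3 Mbps

L = 1000 bits.
Propagation delay = 1600 / 2.3e+08 = 6.95652 μs.
Transmission budget = 37.9 − 6.95652 = 30.9435 μs.
R ≥ L / t_tx = 1000 bits / 3.09435e-05 s = 32.3 Mbps.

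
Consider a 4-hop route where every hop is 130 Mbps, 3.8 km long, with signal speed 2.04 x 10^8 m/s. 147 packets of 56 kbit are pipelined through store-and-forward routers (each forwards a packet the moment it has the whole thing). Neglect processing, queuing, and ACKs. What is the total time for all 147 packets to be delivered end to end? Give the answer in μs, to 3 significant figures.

Per-hop transmission t_tx = L/R = 56000/130000000 = 430.769 μs.
Per-hop propagation t_prop = 3800/204000000 = 18.6275 μs.
Pipeline fill: first packet needs 4·t_tx to clear all hops; remaining 146 packets each add one t_tx.
Total = (4+147-1)·t_tx + 4·t_prop = 150·430.769 + 4·18.6275 = 64700 μs.

64700 μs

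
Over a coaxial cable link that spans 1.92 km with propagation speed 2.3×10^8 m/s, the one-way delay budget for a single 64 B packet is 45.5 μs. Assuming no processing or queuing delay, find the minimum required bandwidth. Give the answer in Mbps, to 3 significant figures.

L = 512 bits.
Propagation delay = 1920 / 2.3e+08 = 8.34783 μs.
Transmission budget = 45.5 − 8.34783 = 37.1522 μs.
R ≥ L / t_tx = 512 bits / 3.71522e-05 s = 13.8 Mbps.

13.8 Mbps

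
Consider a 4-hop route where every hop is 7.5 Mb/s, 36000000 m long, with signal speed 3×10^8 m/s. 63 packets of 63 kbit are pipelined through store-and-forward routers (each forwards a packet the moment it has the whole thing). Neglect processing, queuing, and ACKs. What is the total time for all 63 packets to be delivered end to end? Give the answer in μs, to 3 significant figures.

Per-hop transmission t_tx = L/R = 63000/7500000 = 8400 μs.
Per-hop propagation t_prop = 36000000/300000000 = 120000 μs.
Pipeline fill: first packet needs 4·t_tx to clear all hops; remaining 62 packets each add one t_tx.
Total = (4+63-1)·t_tx + 4·t_prop = 66·8400 + 4·120000 = 1030000 μs.

1030000 μs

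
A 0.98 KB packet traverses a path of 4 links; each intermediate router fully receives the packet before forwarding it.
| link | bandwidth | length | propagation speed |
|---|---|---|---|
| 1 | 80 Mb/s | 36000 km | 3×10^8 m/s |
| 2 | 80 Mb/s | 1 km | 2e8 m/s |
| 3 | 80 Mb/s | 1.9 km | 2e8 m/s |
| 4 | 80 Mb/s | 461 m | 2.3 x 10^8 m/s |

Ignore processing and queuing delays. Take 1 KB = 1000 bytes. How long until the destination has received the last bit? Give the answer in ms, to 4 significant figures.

120.4 ms

L = 7840 bits.
Transmission delay per hop = L/R = 7840/80000000 = 0.098 ms; 4 hops → 0.392 ms.
Propagation delays (d/s per hop): 120, 0.005, 0.0095, 0.00200435 ms; sum = 120.017 ms.
End-to-end = 120.4 ms.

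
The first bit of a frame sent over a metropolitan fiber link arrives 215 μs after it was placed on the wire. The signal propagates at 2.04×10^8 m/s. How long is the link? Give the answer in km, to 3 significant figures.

d = s × t_prop = 204000000 × 0.000215 = 43.9 km.

43.9 km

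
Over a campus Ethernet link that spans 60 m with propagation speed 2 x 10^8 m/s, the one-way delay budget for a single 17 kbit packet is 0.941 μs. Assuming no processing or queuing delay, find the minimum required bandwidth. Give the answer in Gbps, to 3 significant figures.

26.5 Gbps

Propagation delay = 60 / 200000000 = 0.3 μs.
Transmission budget = 0.941 − 0.3 = 0.641 μs.
R ≥ L / t_tx = 17000 bits / 6.41e-07 s = 26.5 Gbps.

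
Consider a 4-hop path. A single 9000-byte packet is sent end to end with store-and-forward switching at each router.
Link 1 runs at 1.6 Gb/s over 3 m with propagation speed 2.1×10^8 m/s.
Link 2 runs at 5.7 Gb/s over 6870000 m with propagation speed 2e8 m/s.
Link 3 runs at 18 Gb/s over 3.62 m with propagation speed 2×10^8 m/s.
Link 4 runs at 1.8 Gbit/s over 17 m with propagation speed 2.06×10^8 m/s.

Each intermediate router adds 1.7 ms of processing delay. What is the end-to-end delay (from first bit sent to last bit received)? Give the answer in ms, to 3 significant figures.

39.6 ms

L = 9000 × 8 = 72000 bits.
Transmission delays (L/R per hop): 0.045, 0.0126316, 0.004, 0.04 ms; sum = 0.101632 ms.
Propagation delays (d/s per hop): 1.42857e-05, 34.35, 1.81e-05, 8.25243e-05 ms; sum = 34.3501 ms.
Processing at 3 router(s): 3 × 1.7 ms = 5.1 ms.
End-to-end = 39.6 ms.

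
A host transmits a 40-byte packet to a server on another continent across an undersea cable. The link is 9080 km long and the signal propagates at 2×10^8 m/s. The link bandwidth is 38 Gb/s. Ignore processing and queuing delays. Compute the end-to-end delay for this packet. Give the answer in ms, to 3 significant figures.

L = 40 × 8 = 320 bits.
Transmission delay = L/R = 320 / 38000000000 = 8.42105e-06 ms.
Propagation delay = d/s = 9080000 m / 200000000 m/s = 45.4 ms.
Total = 45.4 ms.

45.4 ms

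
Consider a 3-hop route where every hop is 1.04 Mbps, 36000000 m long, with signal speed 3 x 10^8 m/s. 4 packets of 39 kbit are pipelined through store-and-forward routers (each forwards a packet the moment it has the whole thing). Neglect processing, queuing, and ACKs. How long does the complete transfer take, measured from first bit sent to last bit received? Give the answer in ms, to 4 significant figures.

585.0 ms

Per-hop transmission t_tx = L/R = 39000/1040000 = 37.5 ms.
Per-hop propagation t_prop = 36000000/300000000 = 120 ms.
Pipeline fill: first packet needs 3·t_tx to clear all hops; remaining 3 packets each add one t_tx.
Total = (3+4-1)·t_tx + 3·t_prop = 6·37.5 + 3·120 = 585.0 ms.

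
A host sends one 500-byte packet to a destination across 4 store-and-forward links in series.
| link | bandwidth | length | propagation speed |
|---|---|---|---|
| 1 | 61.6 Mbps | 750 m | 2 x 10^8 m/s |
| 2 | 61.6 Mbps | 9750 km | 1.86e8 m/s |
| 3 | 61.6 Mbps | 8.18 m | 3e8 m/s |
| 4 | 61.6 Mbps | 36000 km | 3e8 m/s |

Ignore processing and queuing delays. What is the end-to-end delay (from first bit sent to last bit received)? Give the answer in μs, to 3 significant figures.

L = 500 × 8 = 4000 bits.
Transmission delay per hop = L/R = 4000/61600000 = 64.9351 μs; 4 hops → 259.74 μs.
Propagation delays (d/s per hop): 3.75, 52419.4, 0.0272667, 120000 μs; sum = 172423 μs.
End-to-end = 173000 μs.

173000 μs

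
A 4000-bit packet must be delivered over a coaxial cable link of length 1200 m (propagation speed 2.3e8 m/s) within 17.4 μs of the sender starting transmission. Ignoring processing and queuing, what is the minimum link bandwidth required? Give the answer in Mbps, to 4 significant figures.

328.3 Mbps

Propagation delay = 1200 / 2.3e+08 = 5.21739 μs.
Transmission budget = 17.4 − 5.21739 = 12.1826 μs.
R ≥ L / t_tx = 4000 bits / 1.21826e-05 s = 328.3 Mbps.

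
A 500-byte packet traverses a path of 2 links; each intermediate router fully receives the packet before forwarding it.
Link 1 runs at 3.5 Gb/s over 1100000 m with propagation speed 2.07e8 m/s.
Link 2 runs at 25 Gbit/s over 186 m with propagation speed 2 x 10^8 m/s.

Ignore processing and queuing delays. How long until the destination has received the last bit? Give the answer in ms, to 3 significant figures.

L = 500 × 8 = 4000 bits.
Transmission delays (L/R per hop): 0.00114286, 0.00016 ms; sum = 0.00130286 ms.
Propagation delays (d/s per hop): 5.31401, 0.00093 ms; sum = 5.31494 ms.
End-to-end = 5.32 ms.

5.32 ms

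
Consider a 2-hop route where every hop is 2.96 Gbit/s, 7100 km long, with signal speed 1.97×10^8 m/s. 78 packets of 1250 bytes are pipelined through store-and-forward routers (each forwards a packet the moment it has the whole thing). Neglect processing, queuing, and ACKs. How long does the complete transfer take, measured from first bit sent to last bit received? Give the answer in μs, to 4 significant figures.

72350 μs

Per-hop transmission t_tx = L/R = 10000/2960000000 = 3.37838 μs.
Per-hop propagation t_prop = 7100000/197000000 = 36040.6 μs.
Pipeline fill: first packet needs 2·t_tx to clear all hops; remaining 77 packets each add one t_tx.
Total = (2+78-1)·t_tx + 2·t_prop = 79·3.37838 + 2·36040.6 = 72350 μs.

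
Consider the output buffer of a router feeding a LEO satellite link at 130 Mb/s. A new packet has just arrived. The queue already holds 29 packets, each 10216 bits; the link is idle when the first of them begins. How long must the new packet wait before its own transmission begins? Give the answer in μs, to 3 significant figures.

2280 μs

Each queued packet: L/R = 10216/130000000 = 78.5846 μs.
29 queued → 2278.95 μs.
Queuing delay = 2280 μs.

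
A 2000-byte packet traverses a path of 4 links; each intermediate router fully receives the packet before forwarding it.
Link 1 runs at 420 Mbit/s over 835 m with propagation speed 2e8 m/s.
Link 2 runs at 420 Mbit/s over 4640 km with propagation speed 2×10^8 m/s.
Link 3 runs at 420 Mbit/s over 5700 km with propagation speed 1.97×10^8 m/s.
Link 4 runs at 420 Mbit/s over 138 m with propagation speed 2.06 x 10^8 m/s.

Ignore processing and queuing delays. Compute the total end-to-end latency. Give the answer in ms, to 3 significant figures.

L = 2000 × 8 = 16000 bits.
Transmission delay per hop = L/R = 16000/420000000 = 0.0380952 ms; 4 hops → 0.152381 ms.
Propagation delays (d/s per hop): 0.004175, 23.2, 28.934, 0.000669903 ms; sum = 52.1389 ms.
End-to-end = 52.3 ms.

52.3 ms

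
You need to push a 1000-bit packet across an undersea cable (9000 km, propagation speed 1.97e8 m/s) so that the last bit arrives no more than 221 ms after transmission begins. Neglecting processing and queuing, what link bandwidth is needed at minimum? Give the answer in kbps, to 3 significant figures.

Propagation delay = 9000000 / 197000000 = 45.6853 ms.
Transmission budget = 221 − 45.6853 = 175.315 ms.
R ≥ L / t_tx = 1000 bits / 0.175315 s = 5.70 kbps.

5.70 kbps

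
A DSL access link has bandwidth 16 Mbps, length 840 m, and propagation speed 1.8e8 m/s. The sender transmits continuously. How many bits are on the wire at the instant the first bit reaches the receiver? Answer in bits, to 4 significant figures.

74.67 bits

Propagation delay = 840 / 180000000 = 4.66667e-06 s.
BDP = R × t_prop = 16000000 × 4.66667e-06 = 74.6667 bits.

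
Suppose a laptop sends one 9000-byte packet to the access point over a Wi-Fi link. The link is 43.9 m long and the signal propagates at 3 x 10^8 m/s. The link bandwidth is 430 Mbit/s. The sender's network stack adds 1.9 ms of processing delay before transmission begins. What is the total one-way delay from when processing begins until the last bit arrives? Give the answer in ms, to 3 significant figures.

2.07 ms

L = 9000 × 8 = 72000 bits.
Transmission delay = L/R = 72000 / 430000000 = 0.167442 ms.
Propagation delay = d/s = 43.9 m / 300000000 m/s = 0.000146333 ms.
Plus processing delay 1.9 ms = 1.9 ms.
Total = 2.07 ms.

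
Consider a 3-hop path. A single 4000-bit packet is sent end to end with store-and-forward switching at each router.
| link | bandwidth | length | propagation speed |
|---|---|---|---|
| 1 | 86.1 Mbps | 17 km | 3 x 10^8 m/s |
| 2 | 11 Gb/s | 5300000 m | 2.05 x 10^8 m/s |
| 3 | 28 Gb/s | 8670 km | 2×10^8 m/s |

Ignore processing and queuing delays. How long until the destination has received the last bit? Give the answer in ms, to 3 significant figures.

69.3 ms

Transmission delays (L/R per hop): 0.0464576, 0.000363636, 0.000142857 ms; sum = 0.0469641 ms.
Propagation delays (d/s per hop): 0.0566667, 25.8537, 43.35 ms; sum = 69.2603 ms.
End-to-end = 69.3 ms.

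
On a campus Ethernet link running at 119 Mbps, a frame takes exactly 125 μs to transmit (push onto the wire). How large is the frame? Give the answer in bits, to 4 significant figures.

14880 bits

L = R × t_tx = 119000000 b/s × 0.000125 s = 14875 bits.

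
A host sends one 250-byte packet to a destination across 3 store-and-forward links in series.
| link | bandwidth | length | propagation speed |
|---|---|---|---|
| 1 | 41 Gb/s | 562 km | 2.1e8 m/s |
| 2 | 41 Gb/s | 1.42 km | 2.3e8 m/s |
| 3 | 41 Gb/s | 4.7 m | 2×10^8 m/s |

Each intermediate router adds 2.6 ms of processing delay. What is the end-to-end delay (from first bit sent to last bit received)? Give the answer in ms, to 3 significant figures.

L = 250 × 8 = 2000 bits.
Transmission delay per hop = L/R = 2000/41000000000 = 4.87805e-05 ms; 3 hops → 0.000146341 ms.
Propagation delays (d/s per hop): 2.67619, 0.00617391, 2.35e-05 ms; sum = 2.68239 ms.
Processing at 2 router(s): 2 × 2.6 ms = 5.2 ms.
End-to-end = 7.88 ms.

7.88 ms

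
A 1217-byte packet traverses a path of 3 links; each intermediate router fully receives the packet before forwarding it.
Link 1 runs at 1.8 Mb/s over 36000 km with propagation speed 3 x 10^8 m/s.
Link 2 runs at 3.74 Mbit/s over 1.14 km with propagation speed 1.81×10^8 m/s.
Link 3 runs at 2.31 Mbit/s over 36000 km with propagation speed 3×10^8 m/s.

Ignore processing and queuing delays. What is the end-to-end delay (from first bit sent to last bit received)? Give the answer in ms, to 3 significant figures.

L = 1217 × 8 = 9736 bits.
Transmission delays (L/R per hop): 5.40889, 2.60321, 4.21472 ms; sum = 12.2268 ms.
Propagation delays (d/s per hop): 120, 0.00629834, 120 ms; sum = 240.006 ms.
End-to-end = 252 ms.

252 ms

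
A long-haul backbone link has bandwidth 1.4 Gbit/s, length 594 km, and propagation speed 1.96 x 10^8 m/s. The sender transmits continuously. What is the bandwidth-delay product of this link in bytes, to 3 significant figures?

Propagation delay = 594000 / 196000000 = 0.00303061 s.
BDP = R × t_prop = 1400000000 × 0.00303061 = 4242860 bits.
In bytes: 4242860/8 = 530000 bytes.

530000 bytes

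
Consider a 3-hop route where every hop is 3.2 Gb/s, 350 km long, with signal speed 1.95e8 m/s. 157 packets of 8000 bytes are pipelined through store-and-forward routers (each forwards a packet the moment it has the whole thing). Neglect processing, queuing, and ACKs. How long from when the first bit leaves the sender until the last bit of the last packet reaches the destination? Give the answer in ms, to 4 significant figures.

Per-hop transmission t_tx = L/R = 64000/3200000000 = 0.02 ms.
Per-hop propagation t_prop = 350000/195000000 = 1.79487 ms.
Pipeline fill: first packet needs 3·t_tx to clear all hops; remaining 156 packets each add one t_tx.
Total = (3+157-1)·t_tx + 3·t_prop = 159·0.02 + 3·1.79487 = 8.565 ms.

8.565 ms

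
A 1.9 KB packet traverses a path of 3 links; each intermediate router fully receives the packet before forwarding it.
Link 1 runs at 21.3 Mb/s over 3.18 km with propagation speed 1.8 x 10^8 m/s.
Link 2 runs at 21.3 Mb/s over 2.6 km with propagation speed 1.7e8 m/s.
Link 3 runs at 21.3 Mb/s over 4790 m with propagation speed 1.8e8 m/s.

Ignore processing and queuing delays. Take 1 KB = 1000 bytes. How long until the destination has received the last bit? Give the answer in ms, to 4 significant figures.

L = 15200 bits.
Transmission delay per hop = L/R = 15200/21300000 = 0.713615 ms; 3 hops → 2.14085 ms.
Propagation delays (d/s per hop): 0.0176667, 0.0152941, 0.0266111 ms; sum = 0.0595719 ms.
End-to-end = 2.200 ms.

2.200 ms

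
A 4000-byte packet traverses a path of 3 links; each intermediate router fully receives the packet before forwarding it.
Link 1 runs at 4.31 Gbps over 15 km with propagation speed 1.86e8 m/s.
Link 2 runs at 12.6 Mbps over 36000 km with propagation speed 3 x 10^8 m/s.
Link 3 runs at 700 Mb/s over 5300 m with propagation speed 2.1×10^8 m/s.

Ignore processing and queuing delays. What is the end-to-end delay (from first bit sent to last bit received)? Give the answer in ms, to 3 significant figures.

123 ms

L = 4000 × 8 = 32000 bits.
Transmission delays (L/R per hop): 0.00742459, 2.53968, 0.0457143 ms; sum = 2.59282 ms.
Propagation delays (d/s per hop): 0.0806452, 120, 0.0252381 ms; sum = 120.106 ms.
End-to-end = 123 ms.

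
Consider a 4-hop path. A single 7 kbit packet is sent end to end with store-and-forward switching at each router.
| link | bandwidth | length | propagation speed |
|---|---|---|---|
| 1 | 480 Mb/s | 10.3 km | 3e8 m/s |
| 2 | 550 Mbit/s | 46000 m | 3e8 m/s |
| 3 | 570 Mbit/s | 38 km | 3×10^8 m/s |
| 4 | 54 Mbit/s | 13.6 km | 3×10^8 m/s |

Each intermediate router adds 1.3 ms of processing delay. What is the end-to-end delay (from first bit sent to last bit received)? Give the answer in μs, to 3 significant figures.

4430 μs

L = 7000 bits.
Transmission delays (L/R per hop): 14.5833, 12.7273, 12.2807, 129.63 μs; sum = 169.221 μs.
Propagation delays (d/s per hop): 34.3333, 153.333, 126.667, 45.3333 μs; sum = 359.667 μs.
Processing at 3 router(s): 3 × 1.3 ms = 3900 μs.
End-to-end = 4430 μs.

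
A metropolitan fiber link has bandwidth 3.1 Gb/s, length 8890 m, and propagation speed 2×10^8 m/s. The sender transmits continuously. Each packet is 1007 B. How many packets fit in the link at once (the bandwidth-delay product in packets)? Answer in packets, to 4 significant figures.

17.10 packets

Propagation delay = 8890 / 200000000 = 4.445e-05 s.
BDP = R × t_prop = 3100000000 × 4.445e-05 = 137795 bits.
In packets of 8056 bits: 17.10 packets.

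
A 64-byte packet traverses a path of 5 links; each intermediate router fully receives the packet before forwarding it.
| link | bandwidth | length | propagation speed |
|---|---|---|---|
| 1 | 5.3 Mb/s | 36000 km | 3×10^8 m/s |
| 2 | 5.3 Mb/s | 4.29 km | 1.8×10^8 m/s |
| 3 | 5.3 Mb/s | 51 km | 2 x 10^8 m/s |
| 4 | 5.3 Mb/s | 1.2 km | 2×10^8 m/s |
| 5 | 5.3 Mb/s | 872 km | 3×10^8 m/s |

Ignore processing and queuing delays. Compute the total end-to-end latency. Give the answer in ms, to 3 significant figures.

124 ms

L = 64 × 8 = 512 bits.
Transmission delay per hop = L/R = 512/5300000 = 0.0966038 ms; 5 hops → 0.483019 ms.
Propagation delays (d/s per hop): 120, 0.0238333, 0.255, 0.006, 2.90667 ms; sum = 123.192 ms.
End-to-end = 124 ms.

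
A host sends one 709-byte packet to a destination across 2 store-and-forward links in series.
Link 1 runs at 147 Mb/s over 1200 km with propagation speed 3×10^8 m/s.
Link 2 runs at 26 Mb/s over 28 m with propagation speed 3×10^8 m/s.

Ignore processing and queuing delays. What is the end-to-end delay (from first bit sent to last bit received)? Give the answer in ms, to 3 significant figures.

L = 709 × 8 = 5672 bits.
Transmission delays (L/R per hop): 0.038585, 0.218154 ms; sum = 0.256739 ms.
Propagation delays (d/s per hop): 4, 9.33333e-05 ms; sum = 4.00009 ms.
End-to-end = 4.26 ms.

4.26 ms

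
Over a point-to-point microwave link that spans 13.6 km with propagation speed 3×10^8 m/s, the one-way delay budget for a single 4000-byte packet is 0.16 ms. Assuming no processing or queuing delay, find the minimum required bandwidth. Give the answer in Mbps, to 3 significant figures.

279 Mbps

L = 32000 bits.
Propagation delay = 13600 / 300000000 = 0.0453333 ms.
Transmission budget = 0.16 − 0.0453333 = 0.114667 ms.
R ≥ L / t_tx = 32000 bits / 0.000114667 s = 279 Mbps.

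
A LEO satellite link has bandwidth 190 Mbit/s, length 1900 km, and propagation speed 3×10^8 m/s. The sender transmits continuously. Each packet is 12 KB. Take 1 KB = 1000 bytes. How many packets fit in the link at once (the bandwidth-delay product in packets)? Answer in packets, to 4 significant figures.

12.53 packets

Propagation delay = 1900000 / 300000000 = 0.00633333 s.
BDP = R × t_prop = 190000000 × 0.00633333 = 1203330 bits.
In packets of 96000 bits: 12.53 packets.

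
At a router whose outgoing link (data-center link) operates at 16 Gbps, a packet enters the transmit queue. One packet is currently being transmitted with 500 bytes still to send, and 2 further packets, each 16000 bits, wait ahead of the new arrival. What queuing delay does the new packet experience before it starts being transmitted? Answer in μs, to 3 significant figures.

2.25 μs

Each queued packet: L/R = 16000/16000000000 = 1 μs.
2 queued → 2 μs.
Plus remaining 4000 bits of current packet: 0.25 μs.
Queuing delay = 2.25 μs.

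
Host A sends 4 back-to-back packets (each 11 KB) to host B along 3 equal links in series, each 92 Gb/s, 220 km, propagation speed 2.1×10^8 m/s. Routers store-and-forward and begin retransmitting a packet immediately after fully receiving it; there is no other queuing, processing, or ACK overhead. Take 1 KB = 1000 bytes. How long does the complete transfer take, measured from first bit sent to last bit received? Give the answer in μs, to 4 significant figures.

Per-hop transmission t_tx = L/R = 88000/92000000000 = 0.956522 μs.
Per-hop propagation t_prop = 220000/210000000 = 1047.62 μs.
Pipeline fill: first packet needs 3·t_tx to clear all hops; remaining 3 packets each add one t_tx.
Total = (3+4-1)·t_tx + 3·t_prop = 6·0.956522 + 3·1047.62 = 3149 μs.

3149 μs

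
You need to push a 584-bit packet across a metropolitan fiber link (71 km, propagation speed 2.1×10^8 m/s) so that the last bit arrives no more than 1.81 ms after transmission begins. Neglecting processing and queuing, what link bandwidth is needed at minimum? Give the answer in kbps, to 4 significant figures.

Propagation delay = 71000 / 210000000 = 0.338095 ms.
Transmission budget = 1.81 − 0.338095 = 1.4719 ms.
R ≥ L / t_tx = 584 bits / 0.0014719 s = 396.8 kbps.

396.8 kbps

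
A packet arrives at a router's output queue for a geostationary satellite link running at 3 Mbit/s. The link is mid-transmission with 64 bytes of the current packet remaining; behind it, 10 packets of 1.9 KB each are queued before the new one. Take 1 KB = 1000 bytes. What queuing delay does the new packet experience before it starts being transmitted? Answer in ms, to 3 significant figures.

Each queued packet: L/R = 15200/3000000 = 5.06667 ms.
10 queued → 50.6667 ms.
Plus remaining 512 bits of current packet: 0.170667 ms.
Queuing delay = 50.8 ms.

50.8 ms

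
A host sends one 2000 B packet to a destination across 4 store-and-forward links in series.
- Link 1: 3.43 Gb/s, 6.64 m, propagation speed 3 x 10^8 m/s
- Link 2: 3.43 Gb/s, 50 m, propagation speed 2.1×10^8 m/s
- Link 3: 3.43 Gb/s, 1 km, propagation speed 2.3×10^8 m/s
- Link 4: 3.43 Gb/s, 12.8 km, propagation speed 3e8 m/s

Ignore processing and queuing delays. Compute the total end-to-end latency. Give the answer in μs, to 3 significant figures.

65.9 μs

L = 2000 × 8 = 16000 bits.
Transmission delay per hop = L/R = 16000/3430000000 = 4.66472 μs; 4 hops → 18.6589 μs.
Propagation delays (d/s per hop): 0.0221333, 0.238095, 4.34783, 42.6667 μs; sum = 47.2747 μs.
End-to-end = 65.9 μs.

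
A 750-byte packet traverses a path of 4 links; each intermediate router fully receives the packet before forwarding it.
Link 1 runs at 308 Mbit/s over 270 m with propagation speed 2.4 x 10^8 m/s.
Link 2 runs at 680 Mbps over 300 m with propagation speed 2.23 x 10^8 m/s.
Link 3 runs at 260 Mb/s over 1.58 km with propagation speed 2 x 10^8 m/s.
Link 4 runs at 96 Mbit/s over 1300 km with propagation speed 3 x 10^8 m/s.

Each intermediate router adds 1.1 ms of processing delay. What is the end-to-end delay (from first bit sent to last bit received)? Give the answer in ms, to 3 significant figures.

7.76 ms

L = 750 × 8 = 6000 bits.
Transmission delays (L/R per hop): 0.0194805, 0.00882353, 0.0230769, 0.0625 ms; sum = 0.113881 ms.
Propagation delays (d/s per hop): 0.001125, 0.00134529, 0.0079, 4.33333 ms; sum = 4.3437 ms.
Processing at 3 router(s): 3 × 1.1 ms = 3.3 ms.
End-to-end = 7.76 ms.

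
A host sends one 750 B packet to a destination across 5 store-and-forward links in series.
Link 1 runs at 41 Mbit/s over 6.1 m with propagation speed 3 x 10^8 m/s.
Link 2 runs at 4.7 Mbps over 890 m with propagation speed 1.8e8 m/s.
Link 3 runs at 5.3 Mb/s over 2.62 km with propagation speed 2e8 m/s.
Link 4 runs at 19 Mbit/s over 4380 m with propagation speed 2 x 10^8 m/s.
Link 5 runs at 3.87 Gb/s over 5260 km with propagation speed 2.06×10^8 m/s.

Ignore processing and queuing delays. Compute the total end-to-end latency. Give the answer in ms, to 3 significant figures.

28.4 ms

L = 750 × 8 = 6000 bits.
Transmission delays (L/R per hop): 0.146341, 1.2766, 1.13208, 0.315789, 0.00155039 ms; sum = 2.87235 ms.
Propagation delays (d/s per hop): 2.03333e-05, 0.00494444, 0.0131, 0.0219, 25.534 ms; sum = 25.5739 ms.
End-to-end = 28.4 ms.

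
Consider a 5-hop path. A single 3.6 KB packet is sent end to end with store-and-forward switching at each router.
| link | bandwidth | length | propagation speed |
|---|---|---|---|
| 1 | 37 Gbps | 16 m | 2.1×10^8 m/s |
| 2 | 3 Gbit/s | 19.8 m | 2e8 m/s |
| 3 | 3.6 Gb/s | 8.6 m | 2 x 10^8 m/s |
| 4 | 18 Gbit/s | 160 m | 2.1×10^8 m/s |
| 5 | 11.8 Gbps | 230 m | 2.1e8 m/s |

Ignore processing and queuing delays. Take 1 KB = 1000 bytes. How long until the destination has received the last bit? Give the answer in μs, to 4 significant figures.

L = 28800 bits.
Transmission delays (L/R per hop): 0.778378, 9.6, 8, 1.6, 2.44068 μs; sum = 22.4191 μs.
Propagation delays (d/s per hop): 0.0761905, 0.099, 0.043, 0.761905, 1.09524 μs; sum = 2.07533 μs.
End-to-end = 24.49 μs.

24.49 μs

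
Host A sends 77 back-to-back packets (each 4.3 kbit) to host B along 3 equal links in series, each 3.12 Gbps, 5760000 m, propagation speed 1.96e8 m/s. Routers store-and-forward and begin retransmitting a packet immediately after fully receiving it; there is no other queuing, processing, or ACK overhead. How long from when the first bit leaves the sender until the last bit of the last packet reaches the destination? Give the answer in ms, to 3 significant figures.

88.3 ms

Per-hop transmission t_tx = L/R = 4300/3120000000 = 0.00137821 ms.
Per-hop propagation t_prop = 5760000/196000000 = 29.3878 ms.
Pipeline fill: first packet needs 3·t_tx to clear all hops; remaining 76 packets each add one t_tx.
Total = (3+77-1)·t_tx + 3·t_prop = 79·0.00137821 + 3·29.3878 = 88.3 ms.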